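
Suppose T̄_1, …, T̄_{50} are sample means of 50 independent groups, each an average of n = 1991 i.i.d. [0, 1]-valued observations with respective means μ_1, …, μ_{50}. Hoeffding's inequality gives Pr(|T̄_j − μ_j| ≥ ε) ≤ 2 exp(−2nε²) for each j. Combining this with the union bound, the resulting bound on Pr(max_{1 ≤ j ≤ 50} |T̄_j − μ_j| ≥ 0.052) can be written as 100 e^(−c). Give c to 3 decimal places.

Union bound over the 50 events: Pr(max_{1 ≤ j ≤ 50} |T̄_j − μ_j| ≥ 0.052) ≤ 50·2·exp(−2nε²) = 100 exp(−2·1991·0.052²).
So c = 2·1991·0.052² = 10.7673.

10.767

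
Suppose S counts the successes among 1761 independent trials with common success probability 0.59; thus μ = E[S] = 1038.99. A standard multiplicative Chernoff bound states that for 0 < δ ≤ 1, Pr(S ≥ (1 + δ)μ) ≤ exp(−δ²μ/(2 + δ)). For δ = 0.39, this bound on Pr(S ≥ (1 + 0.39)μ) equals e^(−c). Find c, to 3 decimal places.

c = δ²μ/(2 + δ) = 0.39²·1038.99/(2 + 0.39) = 66.1215.

66.121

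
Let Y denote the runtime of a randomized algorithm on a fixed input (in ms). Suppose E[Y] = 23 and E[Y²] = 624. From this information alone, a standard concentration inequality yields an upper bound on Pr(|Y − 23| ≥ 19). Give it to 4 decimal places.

The first two moments determine the variance, so Chebyshev's inequality is the sharpest standard bound available.
Var(Y) = E[Y²] − (E[Y])² = 624 − 529 = 95.
Chebyshev's inequality: Pr(|Y − μ| ≥ t) ≤ Var(Y)/t² = 95/361 = 0.2632.

0.2632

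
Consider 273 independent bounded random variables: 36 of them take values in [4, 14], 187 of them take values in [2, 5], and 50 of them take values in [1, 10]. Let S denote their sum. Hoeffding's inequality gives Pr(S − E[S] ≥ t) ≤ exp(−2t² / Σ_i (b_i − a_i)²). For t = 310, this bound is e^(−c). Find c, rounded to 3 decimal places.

20.594

Σ(b_i − a_i)² = 36·10² + 187·3² + 50·9² = 9333.
c = 2t² / 9333 = 2·310² / 9333 = 20.5936.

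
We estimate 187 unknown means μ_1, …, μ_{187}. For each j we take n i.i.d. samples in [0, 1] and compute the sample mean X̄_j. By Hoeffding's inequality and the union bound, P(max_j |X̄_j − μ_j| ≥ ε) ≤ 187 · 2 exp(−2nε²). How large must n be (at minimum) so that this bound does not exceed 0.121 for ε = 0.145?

Need 2·187·exp(−2nε²) ≤ 0.121, i.e. exp(−2nε²) ≤ 0.121/374.
So 2nε² ≥ ln(374/0.121) = 8.036221.
Hence n ≥ 8.036221/(2·0.145²) = 191.111.
The smallest integer n is 192.

192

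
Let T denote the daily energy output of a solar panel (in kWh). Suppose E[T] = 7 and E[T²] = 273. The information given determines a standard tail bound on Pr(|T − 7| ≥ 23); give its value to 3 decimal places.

The first two moments determine the variance, so Chebyshev's inequality is the sharpest standard bound available.
Var(T) = E[T²] − (E[T])² = 273 − 49 = 224.
Chebyshev's inequality: Pr(|T − μ| ≥ t) ≤ Var(T)/t² = 224/529 = 0.4234.

0.423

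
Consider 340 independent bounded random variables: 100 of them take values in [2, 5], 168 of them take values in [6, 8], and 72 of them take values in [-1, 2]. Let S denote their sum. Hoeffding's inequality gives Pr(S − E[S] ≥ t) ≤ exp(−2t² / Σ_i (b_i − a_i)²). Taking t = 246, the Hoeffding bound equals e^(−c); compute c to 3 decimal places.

Σ(b_i − a_i)² = 100·3² + 168·2² + 72·3² = 2220.
c = 2t² / 2220 = 2·246² / 2220 = 54.5189.

54.519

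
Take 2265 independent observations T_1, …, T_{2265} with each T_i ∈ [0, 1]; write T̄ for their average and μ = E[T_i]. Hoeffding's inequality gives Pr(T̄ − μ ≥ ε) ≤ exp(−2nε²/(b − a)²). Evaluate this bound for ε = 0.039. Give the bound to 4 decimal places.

Exponent: 2nε²/(b − a)² = 2·2265·0.039² / 1² = 6.89013.
Bound = exp(−6.89013) = 0.00102.

0.0010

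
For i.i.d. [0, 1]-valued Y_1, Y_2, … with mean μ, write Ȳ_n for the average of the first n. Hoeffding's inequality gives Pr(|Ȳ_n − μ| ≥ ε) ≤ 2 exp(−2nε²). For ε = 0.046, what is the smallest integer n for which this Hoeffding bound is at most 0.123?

659

Require 2·exp(−2nε²) ≤ 0.123, i.e. 2nε² ≥ ln(2/0.123) = 2.788718.
So n ≥ 2.788718 / (2·0.046²) = 658.960.
The smallest integer n is 659.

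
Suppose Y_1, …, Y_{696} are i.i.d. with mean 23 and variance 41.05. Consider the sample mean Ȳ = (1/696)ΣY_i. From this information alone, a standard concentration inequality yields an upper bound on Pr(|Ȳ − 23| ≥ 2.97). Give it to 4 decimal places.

With mean and variance of each term known, Chebyshev's inequality bounds the deviation of the sum (or sample mean).
Var(Ȳ) = Var(Y_i)/n = 41.05/696 = 0.05898.
Chebyshev: Pr(|Ȳ − 23| ≥ 2.97) ≤ Var(Ȳ)/(2.97)² = 41.05/(696·2.97²) = 0.0067.

0.0067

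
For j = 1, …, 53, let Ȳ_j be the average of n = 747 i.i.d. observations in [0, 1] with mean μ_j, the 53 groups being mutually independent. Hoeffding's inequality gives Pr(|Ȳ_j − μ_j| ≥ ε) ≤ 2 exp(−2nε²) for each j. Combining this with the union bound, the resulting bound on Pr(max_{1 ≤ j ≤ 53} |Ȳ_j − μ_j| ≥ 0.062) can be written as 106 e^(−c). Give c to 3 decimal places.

5.743

Union bound over the 53 events: Pr(max_{1 ≤ j ≤ 53} |Ȳ_j − μ_j| ≥ 0.062) ≤ 53·2·exp(−2nε²) = 106 exp(−2·747·0.062²).
So c = 2·747·0.062² = 5.7429.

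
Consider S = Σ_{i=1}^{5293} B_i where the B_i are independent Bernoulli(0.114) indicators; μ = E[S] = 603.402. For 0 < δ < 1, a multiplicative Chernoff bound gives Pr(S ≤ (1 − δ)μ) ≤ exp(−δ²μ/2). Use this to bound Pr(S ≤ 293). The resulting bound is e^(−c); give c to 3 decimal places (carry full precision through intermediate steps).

79.838

Write 293 = (1 − δ)μ, so δ = 1 − 293/603.402 = 0.5144199…
Then the exponent is δ²μ/2 = (μ − 293)²/(2μ) = 79.838484.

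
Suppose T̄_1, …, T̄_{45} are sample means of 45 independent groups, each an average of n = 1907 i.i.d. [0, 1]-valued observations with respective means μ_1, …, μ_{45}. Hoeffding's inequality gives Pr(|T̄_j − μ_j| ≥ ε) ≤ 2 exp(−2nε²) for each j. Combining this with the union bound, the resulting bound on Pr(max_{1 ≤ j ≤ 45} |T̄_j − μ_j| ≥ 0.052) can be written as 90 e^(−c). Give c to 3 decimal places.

10.313

Union bound over the 45 events: Pr(max_{1 ≤ j ≤ 45} |T̄_j − μ_j| ≥ 0.052) ≤ 45·2·exp(−2nε²) = 90 exp(−2·1907·0.052²).
So c = 2·1907·0.052² = 10.3131.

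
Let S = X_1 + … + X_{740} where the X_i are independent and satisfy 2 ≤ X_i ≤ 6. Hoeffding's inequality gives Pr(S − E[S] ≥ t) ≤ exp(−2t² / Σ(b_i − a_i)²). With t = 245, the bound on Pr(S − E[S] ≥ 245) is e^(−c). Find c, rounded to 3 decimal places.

10.139

Σ(b_i − a_i)² = 740·(4)² = 11840.
c = 2t²/11840 = 2·245²/11840 = 10.1394.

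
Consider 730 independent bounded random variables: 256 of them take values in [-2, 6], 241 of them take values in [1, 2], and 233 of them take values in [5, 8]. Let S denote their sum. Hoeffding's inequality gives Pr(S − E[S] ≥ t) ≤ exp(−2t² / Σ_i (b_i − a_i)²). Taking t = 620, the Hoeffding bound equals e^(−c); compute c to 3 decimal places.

Σ(b_i − a_i)² = 256·8² + 241·1² + 233·3² = 18722.
c = 2t² / 18722 = 2·620² / 18722 = 41.0640.

41.064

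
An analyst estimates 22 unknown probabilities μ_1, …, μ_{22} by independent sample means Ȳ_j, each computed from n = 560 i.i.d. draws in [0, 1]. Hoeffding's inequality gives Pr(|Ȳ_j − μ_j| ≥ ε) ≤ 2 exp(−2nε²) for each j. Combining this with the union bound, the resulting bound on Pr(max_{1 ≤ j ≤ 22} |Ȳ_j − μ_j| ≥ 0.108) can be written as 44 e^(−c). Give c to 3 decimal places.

13.064

Union bound over the 22 events: Pr(max_{1 ≤ j ≤ 22} |Ȳ_j − μ_j| ≥ 0.108) ≤ 22·2·exp(−2nε²) = 44 exp(−2·560·0.108²).
So c = 2·560·0.108² = 13.0637.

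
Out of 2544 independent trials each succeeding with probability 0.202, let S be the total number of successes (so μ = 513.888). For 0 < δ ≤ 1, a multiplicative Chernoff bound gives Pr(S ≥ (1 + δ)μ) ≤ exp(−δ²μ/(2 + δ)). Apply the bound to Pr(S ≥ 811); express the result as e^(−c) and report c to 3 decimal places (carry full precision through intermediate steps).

Write 811 = (1 + δ)μ, so δ = 811/513.888 − 1 = 0.5781649…
Then the exponent is δ²μ/(2 + δ) = (811 − μ)² / (μ·(2 + δ)) = 66.628681.

66.629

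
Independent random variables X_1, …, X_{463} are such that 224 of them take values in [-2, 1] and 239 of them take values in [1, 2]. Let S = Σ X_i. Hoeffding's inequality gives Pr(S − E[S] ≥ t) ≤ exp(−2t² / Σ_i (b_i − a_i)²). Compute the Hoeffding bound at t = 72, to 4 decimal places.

0.0101

Σ(b_i − a_i)² = 224·3² + 239·1² = 2255.
Exponent = 2·72² / 2255 = 4.59778.
Bound = exp(−4.59778) = 0.01007.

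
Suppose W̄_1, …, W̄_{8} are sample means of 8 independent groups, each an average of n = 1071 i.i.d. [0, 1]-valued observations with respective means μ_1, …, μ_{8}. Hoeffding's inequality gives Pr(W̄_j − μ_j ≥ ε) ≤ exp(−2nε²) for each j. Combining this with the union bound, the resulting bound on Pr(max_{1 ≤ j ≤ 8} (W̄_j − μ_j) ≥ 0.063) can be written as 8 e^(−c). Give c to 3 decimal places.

Union bound over the 8 events: Pr(max_{1 ≤ j ≤ 8} (W̄_j − μ_j) ≥ 0.063) ≤ 8·exp(−2nε²) = 8 exp(−2·1071·0.063²).
So c = 2·1071·0.063² = 8.5016.

8.502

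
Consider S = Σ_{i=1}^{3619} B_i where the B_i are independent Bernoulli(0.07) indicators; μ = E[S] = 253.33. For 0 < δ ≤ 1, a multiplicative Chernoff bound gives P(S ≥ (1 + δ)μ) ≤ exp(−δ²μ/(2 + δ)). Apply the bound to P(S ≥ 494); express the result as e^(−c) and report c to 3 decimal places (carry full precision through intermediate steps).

Write 494 = (1 + δ)μ, so δ = 494/253.33 − 1 = 0.9500257…
Then the exponent is δ²μ/(2 + δ) = (494 − μ)² / (μ·(2 + δ)) = 77.505317.

77.505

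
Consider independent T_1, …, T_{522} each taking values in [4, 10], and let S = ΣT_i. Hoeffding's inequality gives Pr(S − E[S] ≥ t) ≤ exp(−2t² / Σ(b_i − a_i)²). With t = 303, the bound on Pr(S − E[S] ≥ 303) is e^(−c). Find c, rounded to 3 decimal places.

Σ(b_i − a_i)² = 522·(6)² = 18792.
c = 2t²/18792 = 2·303²/18792 = 9.7711.

9.771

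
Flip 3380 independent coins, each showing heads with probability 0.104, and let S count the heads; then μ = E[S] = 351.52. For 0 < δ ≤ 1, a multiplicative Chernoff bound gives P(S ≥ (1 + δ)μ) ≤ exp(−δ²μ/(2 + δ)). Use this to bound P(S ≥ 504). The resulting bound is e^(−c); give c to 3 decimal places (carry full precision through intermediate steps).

27.177

Write 504 = (1 + δ)μ, so δ = 504/351.52 − 1 = 0.4337733…
Then the exponent is δ²μ/(2 + δ) = (504 − μ)² / (μ·(2 + δ)) = 27.176630.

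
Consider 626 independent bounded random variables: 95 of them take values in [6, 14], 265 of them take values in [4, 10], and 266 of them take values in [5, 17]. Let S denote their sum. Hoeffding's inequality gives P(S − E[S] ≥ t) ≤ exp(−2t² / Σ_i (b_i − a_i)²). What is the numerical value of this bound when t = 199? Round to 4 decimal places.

Σ(b_i − a_i)² = 95·8² + 265·6² + 266·12² = 53924.
Exponent = 2·199² / 53924 = 1.46877.
Bound = exp(−1.46877) = 0.23021.

0.2302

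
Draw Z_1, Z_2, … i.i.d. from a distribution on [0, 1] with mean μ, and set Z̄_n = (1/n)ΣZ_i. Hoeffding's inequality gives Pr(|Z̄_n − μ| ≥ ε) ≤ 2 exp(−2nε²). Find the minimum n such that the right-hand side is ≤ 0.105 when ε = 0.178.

47

Require 2·exp(−2nε²) ≤ 0.105, i.e. 2nε² ≥ ln(2/0.105) = 2.946942.
So n ≥ 2.946942 / (2·0.178²) = 46.505.
The smallest integer n is 47.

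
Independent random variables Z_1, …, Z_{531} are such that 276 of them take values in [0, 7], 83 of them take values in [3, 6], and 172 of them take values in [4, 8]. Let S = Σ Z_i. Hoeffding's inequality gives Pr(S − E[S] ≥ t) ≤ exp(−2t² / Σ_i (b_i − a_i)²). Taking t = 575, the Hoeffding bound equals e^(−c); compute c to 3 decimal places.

38.845

Σ(b_i − a_i)² = 276·7² + 83·3² + 172·4² = 17023.
c = 2t² / 17023 = 2·575² / 17023 = 38.8445.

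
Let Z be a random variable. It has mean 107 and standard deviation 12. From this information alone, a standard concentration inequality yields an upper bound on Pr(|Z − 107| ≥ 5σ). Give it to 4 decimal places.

Mean and variance are known, so Chebyshev's inequality applies.
Chebyshev: Pr(|Z − μ| ≥ t) ≤ Var(Z)/t².
Var(Z) = σ² = 12² = 144.
t = 5·12 = 60.
Bound = 144 / 3600 = 0.0400.

0.0400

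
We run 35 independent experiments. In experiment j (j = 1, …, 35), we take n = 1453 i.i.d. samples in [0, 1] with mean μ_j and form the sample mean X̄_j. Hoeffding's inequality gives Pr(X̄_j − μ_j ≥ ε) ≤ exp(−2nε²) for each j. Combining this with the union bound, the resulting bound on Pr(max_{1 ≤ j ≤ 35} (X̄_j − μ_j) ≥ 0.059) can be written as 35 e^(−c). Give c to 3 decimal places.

10.116

Union bound over the 35 events: Pr(max_{1 ≤ j ≤ 35} (X̄_j − μ_j) ≥ 0.059) ≤ 35·exp(−2nε²) = 35 exp(−2·1453·0.059²).
So c = 2·1453·0.059² = 10.1158.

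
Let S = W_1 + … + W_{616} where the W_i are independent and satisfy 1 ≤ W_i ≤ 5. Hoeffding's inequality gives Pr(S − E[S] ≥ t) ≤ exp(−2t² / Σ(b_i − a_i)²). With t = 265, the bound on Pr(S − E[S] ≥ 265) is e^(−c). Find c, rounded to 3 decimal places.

14.250

Σ(b_i − a_i)² = 616·(4)² = 9856.
c = 2t²/9856 = 2·265²/9856 = 14.2502.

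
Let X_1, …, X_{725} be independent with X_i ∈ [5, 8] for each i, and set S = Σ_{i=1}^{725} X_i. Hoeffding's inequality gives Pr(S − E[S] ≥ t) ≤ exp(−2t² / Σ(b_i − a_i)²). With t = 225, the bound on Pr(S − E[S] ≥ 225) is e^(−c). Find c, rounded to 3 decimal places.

15.517

Σ(b_i − a_i)² = 725·(3)² = 6525.
c = 2t²/6525 = 2·225²/6525 = 15.5172.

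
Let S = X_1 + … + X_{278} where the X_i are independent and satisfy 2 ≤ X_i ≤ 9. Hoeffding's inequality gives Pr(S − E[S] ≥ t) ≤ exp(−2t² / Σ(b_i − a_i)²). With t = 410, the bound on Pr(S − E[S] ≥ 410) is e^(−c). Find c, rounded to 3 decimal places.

Σ(b_i − a_i)² = 278·(7)² = 13622.
c = 2t²/13622 = 2·410²/13622 = 24.6807.

24.681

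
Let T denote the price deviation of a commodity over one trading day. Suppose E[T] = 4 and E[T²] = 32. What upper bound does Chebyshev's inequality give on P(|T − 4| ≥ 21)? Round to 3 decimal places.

Var(T) = E[T²] − (E[T])² = 32 − 16 = 16.
Chebyshev's inequality: P(|T − μ| ≥ t) ≤ Var(T)/t² = 16/441 = 0.0363.

0.036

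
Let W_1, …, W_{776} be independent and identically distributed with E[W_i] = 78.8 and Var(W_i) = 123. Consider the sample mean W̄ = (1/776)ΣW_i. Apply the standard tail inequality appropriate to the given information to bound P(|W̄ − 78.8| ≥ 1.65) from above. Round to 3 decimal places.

0.058

With mean and variance of each term known, Chebyshev's inequality bounds the deviation of the sum (or sample mean).
Var(W̄) = Var(W_i)/n = 123/776 = 0.15851.
Chebyshev: P(|W̄ − 78.8| ≥ 1.65) ≤ Var(W̄)/(1.65)² = 123/(776·1.65²) = 0.0582.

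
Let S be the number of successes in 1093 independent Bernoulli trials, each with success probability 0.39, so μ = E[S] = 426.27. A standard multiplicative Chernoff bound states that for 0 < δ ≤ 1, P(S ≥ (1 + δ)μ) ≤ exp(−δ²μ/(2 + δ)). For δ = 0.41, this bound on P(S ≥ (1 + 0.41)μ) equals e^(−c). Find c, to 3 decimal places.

29.733

c = δ²μ/(2 + δ) = 0.41²·426.27/(2 + 0.41) = 29.7328.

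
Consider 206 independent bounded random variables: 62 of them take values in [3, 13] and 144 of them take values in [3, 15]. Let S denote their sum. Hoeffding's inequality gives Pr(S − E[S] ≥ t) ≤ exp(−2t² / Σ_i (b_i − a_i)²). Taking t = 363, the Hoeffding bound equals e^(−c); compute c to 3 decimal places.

9.784

Σ(b_i − a_i)² = 62·10² + 144·12² = 26936.
c = 2t² / 26936 = 2·363² / 26936 = 9.7839.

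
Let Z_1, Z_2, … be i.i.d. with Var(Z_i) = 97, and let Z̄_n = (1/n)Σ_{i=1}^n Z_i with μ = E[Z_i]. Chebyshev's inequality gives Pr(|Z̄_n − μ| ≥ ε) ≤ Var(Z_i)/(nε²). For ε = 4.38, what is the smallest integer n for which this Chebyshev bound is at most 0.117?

44

Require 97/(n·4.38²) ≤ 0.117, i.e. n ≥ 97/(0.117·4.38²) = 43.215.
The smallest integer n is 44.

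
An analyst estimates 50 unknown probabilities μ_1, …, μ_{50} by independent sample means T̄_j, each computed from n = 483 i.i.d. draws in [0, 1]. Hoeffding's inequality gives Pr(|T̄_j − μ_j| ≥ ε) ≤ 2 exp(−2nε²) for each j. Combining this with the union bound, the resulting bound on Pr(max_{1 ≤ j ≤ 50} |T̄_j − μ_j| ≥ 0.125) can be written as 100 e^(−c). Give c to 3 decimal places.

15.094

Union bound over the 50 events: Pr(max_{1 ≤ j ≤ 50} |T̄_j − μ_j| ≥ 0.125) ≤ 50·2·exp(−2nε²) = 100 exp(−2·483·0.125²).
So c = 2·483·0.125² = 15.0938.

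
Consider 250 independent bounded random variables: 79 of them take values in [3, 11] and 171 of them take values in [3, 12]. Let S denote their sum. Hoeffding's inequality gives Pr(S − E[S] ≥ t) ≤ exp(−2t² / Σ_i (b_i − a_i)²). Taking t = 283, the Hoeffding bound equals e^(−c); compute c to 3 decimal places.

8.472

Σ(b_i − a_i)² = 79·8² + 171·9² = 18907.
c = 2t² / 18907 = 2·283² / 18907 = 8.4719.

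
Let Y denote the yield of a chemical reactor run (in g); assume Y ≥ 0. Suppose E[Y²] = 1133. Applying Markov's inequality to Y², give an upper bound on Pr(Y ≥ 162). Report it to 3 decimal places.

Since Y ≥ 0, the event {Y ≥ 162} is the same as {Y² ≥ 26244}.
Markov's inequality applied to Y² gives Pr(Y² ≥ 26244) ≤ E[Y²]/26244 = 1133/26244 = 0.0432.

0.043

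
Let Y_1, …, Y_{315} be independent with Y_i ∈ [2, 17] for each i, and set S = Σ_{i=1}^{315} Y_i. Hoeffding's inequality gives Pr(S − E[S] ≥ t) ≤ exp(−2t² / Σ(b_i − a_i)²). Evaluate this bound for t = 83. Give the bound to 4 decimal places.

0.8233

Σ(b_i − a_i)² = 315·(15)² = 70875.
Exponent = 2·83²/70875 = 0.1944.
Bound = exp(−0.1944) = 0.82333.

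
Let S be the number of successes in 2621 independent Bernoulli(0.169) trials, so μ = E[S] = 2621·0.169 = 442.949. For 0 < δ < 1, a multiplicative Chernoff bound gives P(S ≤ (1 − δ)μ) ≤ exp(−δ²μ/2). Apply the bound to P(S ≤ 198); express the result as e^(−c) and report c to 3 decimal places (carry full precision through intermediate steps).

67.728

Write 198 = (1 − δ)μ, so δ = 1 − 198/442.949 = 0.5529959…
Then the exponent is δ²μ/2 = (μ − 198)²/(2μ) = 67.727902.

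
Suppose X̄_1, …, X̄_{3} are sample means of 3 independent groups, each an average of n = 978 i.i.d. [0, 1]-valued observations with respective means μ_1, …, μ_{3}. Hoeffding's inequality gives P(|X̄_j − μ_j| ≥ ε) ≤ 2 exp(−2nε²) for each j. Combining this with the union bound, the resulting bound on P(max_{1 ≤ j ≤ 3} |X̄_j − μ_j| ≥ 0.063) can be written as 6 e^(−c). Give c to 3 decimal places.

Union bound over the 3 events: P(max_{1 ≤ j ≤ 3} |X̄_j − μ_j| ≥ 0.063) ≤ 3·2·exp(−2nε²) = 6 exp(−2·978·0.063²).
So c = 2·978·0.063² = 7.7634.

7.763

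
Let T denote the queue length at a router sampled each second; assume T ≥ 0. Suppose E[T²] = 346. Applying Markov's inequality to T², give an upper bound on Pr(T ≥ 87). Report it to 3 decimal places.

0.046

Since T ≥ 0, the event {T ≥ 87} is the same as {T² ≥ 7569}.
Markov's inequality applied to T² gives Pr(T² ≥ 7569) ≤ E[T²]/7569 = 346/7569 = 0.0457.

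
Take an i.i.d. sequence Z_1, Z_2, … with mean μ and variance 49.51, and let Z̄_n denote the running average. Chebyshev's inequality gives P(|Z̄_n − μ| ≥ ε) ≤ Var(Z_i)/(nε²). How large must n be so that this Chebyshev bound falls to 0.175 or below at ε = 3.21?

28

Require 49.51/(n·3.21²) ≤ 0.175, i.e. n ≥ 49.51/(0.175·3.21²) = 27.456.
The smallest integer n is 28.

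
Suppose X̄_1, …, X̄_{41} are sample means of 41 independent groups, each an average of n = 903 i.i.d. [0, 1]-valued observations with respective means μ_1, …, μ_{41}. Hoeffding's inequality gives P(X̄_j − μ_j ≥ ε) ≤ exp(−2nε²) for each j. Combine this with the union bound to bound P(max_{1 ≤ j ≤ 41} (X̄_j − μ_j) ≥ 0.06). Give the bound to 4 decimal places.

0.0615

Per-experiment Hoeffding bound: exp(−2·903·0.06²) = exp(−6.50160) = 0.001501.
Union bound over 41 events: 41·0.001501 = 0.06154.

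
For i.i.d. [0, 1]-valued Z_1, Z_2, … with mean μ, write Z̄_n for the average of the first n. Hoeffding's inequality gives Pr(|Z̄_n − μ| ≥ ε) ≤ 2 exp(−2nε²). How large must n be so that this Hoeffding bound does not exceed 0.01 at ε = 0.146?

Require 2·exp(−2nε²) ≤ 0.01, i.e. 2nε² ≥ ln(2/0.01) = 5.298317.
So n ≥ 5.298317 / (2·0.146²) = 124.280.
The smallest integer n is 125.

125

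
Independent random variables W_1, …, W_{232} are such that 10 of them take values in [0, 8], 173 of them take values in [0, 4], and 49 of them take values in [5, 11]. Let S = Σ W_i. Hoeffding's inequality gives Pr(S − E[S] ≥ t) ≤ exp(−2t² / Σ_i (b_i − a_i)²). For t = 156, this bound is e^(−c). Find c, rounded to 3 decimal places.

9.411

Σ(b_i − a_i)² = 10·8² + 173·4² + 49·6² = 5172.
c = 2t² / 5172 = 2·156² / 5172 = 9.4107.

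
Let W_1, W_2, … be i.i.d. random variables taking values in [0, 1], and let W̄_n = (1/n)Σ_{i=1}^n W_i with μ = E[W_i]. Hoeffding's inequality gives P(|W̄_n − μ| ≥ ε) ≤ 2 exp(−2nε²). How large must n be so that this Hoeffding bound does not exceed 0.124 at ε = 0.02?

3476

Require 2·exp(−2nε²) ≤ 0.124, i.e. 2nε² ≥ ln(2/0.124) = 2.780621.
So n ≥ 2.780621 / (2·0.02²) = 3475.776.
The smallest integer n is 3476.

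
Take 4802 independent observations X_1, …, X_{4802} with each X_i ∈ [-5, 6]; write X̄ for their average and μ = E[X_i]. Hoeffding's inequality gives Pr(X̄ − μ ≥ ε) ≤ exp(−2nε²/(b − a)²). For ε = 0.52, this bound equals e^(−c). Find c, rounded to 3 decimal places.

c = 2nε²/(b − a)² = 2·4802·0.52² / 11² = 21.4622.

21.462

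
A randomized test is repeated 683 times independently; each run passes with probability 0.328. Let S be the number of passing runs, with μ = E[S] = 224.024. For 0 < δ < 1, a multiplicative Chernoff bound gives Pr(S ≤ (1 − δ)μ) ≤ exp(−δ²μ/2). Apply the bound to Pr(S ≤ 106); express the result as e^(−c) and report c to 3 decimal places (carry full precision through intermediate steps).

31.090

Write 106 = (1 − δ)μ, so δ = 1 − 106/224.024 = 0.5268364…
Then the exponent is δ²μ/2 = (μ − 106)²/(2μ) = 31.089670.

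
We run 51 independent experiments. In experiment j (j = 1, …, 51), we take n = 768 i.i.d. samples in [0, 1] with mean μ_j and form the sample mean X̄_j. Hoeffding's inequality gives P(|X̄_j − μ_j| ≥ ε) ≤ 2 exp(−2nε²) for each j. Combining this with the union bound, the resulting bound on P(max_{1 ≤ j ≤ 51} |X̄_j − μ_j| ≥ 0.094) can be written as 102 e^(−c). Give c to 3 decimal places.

13.572

Union bound over the 51 events: P(max_{1 ≤ j ≤ 51} |X̄_j − μ_j| ≥ 0.094) ≤ 51·2·exp(−2nε²) = 102 exp(−2·768·0.094²).
So c = 2·768·0.094² = 13.5721.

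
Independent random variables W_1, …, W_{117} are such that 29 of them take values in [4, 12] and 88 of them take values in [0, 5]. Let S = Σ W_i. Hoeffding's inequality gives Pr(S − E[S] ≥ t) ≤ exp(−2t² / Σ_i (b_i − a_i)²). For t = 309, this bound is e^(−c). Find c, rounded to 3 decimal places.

47.081

Σ(b_i − a_i)² = 29·8² + 88·5² = 4056.
c = 2t² / 4056 = 2·309² / 4056 = 47.0814.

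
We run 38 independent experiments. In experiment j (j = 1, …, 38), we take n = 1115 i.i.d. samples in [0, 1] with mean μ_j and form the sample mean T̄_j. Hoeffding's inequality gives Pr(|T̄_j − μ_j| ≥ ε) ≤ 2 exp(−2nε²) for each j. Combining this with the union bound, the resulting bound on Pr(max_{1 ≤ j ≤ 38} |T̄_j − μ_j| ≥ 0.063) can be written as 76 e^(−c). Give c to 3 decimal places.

8.851

Union bound over the 38 events: Pr(max_{1 ≤ j ≤ 38} |T̄_j − μ_j| ≥ 0.063) ≤ 38·2·exp(−2nε²) = 76 exp(−2·1115·0.063²).
So c = 2·1115·0.063² = 8.8509.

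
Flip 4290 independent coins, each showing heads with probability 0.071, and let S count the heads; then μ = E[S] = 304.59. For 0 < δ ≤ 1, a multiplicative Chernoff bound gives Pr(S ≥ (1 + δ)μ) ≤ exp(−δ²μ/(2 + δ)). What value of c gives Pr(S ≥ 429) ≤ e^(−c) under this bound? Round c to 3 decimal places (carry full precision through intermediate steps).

21.099

Write 429 = (1 + δ)μ, so δ = 429/304.59 − 1 = 0.4084507…
Then the exponent is δ²μ/(2 + δ) = (429 − μ)² / (μ·(2 + δ)) = 21.098772.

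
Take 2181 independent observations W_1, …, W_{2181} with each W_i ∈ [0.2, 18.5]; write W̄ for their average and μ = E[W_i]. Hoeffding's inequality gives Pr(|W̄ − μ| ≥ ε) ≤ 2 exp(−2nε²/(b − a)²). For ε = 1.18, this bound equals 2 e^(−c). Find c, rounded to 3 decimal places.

18.136

c = 2nε²/(b − a)² = 2·2181·1.18² / 18.3² = 18.1363.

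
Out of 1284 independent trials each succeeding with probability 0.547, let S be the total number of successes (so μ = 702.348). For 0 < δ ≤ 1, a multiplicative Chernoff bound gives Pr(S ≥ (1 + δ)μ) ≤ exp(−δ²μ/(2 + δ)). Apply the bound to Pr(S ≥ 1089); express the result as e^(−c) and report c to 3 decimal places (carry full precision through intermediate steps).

Write 1089 = (1 + δ)μ, so δ = 1089/702.348 − 1 = 0.5505134…
Then the exponent is δ²μ/(2 + δ) = (1089 − μ)² / (μ·(2 + δ)) = 83.456575.

83.457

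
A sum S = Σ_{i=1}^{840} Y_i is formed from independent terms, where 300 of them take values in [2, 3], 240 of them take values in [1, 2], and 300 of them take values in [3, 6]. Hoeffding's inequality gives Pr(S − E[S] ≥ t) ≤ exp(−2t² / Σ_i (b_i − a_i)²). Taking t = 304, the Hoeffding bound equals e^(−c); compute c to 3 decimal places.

57.047

Σ(b_i − a_i)² = 300·1² + 240·1² + 300·3² = 3240.
c = 2t² / 3240 = 2·304² / 3240 = 57.0469.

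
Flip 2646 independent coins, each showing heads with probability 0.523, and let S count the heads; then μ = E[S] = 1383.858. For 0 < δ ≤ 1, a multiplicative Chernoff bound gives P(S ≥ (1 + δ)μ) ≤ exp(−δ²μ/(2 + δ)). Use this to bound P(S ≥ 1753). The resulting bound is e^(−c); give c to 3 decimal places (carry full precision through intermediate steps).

43.440

Write 1753 = (1 + δ)μ, so δ = 1753/1383.858 − 1 = 0.2667485…
Then the exponent is δ²μ/(2 + δ) = (1753 − μ)² / (μ·(2 + δ)) = 43.440225.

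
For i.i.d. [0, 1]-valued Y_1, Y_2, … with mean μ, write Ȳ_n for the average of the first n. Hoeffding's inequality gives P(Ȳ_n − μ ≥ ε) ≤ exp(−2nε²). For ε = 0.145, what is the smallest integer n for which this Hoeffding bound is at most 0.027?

86

Require exp(−2nε²) ≤ 0.027, i.e. 2nε² ≥ ln(1/0.027) = 3.611918.
So n ≥ 3.611918 / (2·0.145²) = 85.896.
The smallest integer n is 86.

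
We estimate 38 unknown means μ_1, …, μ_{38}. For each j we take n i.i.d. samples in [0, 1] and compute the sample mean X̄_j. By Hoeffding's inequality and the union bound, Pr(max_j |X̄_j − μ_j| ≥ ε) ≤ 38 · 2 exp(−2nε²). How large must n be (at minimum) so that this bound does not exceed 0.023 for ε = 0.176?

Need 2·38·exp(−2nε²) ≤ 0.023, i.e. exp(−2nε²) ≤ 0.023/76.
So 2nε² ≥ ln(76/0.023) = 8.102994.
Hence n ≥ 8.102994/(2·0.176²) = 130.795.
The smallest integer n is 131.

131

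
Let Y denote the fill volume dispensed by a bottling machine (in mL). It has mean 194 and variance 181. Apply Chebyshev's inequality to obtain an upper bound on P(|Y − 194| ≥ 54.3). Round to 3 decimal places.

Chebyshev: P(|Y − μ| ≥ t) ≤ Var(Y)/t².
Bound = 181 / 2948.49 = 0.0614.

0.061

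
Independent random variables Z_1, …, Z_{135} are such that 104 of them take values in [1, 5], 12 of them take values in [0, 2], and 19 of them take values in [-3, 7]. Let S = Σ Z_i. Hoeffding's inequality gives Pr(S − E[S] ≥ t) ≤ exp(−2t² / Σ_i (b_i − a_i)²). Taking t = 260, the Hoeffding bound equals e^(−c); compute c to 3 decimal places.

Σ(b_i − a_i)² = 104·4² + 12·2² + 19·10² = 3612.
c = 2t² / 3612 = 2·260² / 3612 = 37.4308.

37.431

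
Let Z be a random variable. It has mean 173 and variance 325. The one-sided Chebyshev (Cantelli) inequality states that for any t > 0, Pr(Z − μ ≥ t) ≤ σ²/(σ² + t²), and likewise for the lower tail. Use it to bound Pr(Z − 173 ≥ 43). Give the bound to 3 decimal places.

Here σ² = 325 and t = 43, so σ² + t² = 2174.
Cantelli's bound: 325/2174 = 0.1495.

0.149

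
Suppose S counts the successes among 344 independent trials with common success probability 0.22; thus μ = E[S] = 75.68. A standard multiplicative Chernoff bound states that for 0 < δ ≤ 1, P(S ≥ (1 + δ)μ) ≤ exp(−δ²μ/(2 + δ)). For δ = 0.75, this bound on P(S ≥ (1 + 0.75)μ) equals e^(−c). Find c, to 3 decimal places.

15.480

c = δ²μ/(2 + δ) = 0.75²·75.68/(2 + 0.75) = 15.4800.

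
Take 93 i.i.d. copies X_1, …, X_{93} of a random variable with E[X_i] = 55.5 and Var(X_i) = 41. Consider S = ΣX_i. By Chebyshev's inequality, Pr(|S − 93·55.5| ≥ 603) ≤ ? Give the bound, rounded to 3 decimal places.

Var(S) = n·Var(X_i) = 93·41 = 3813.
Chebyshev: Pr(|S − 93·55.5| ≥ 603) ≤ Var(S)/603² = 3813/363609 = 0.0105.

0.010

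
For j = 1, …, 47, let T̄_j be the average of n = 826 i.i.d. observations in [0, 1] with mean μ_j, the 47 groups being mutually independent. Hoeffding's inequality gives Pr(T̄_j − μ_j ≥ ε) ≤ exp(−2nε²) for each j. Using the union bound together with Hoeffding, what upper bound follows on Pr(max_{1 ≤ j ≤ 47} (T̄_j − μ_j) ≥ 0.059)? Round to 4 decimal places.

0.1495

Per-experiment Hoeffding bound: exp(−2·826·0.059²) = exp(−5.75061) = 0.0031808.
Union bound over 47 events: 47·0.0031808 = 0.14950.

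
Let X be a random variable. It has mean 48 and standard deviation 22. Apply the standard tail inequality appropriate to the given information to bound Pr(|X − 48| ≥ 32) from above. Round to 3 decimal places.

Mean and variance are known, so Chebyshev's inequality applies.
Chebyshev: Pr(|X − μ| ≥ t) ≤ Var(X)/t².
Var(X) = σ² = 22² = 484.
Bound = 484 / 1024 = 0.4727.

0.473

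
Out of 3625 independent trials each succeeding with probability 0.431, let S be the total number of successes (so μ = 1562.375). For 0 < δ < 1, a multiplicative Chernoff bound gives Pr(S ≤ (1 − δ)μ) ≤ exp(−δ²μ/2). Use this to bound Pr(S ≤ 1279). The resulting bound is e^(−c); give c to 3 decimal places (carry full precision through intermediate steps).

Write 1279 = (1 − δ)μ, so δ = 1 − 1279/1562.375 = 0.1813745…
Then the exponent is δ²μ/2 = (μ − 1279)²/(2μ) = 25.698501.

25.699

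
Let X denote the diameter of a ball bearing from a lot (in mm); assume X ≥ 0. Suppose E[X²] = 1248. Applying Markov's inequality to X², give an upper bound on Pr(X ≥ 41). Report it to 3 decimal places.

Since X ≥ 0, the event {X ≥ 41} is the same as {X² ≥ 1681}.
Markov's inequality applied to X² gives Pr(X² ≥ 1681) ≤ E[X²]/1681 = 1248/1681 = 0.7424.

0.742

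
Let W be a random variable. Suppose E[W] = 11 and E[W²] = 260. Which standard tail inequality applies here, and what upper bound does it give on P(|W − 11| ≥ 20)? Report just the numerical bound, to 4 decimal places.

The first two moments determine the variance, so Chebyshev's inequality is the sharpest standard bound available.
Var(W) = E[W²] − (E[W])² = 260 − 121 = 139.
Chebyshev's inequality: P(|W − μ| ≥ t) ≤ Var(W)/t² = 139/400 = 0.3475.

0.3475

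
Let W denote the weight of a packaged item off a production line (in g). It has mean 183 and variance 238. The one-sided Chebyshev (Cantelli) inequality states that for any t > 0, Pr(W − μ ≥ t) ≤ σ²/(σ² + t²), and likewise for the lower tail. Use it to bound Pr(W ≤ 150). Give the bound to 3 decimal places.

0.179

Here σ² = 238 and t = 33, so σ² + t² = 1327.
Cantelli's bound: 238/1327 = 0.1794.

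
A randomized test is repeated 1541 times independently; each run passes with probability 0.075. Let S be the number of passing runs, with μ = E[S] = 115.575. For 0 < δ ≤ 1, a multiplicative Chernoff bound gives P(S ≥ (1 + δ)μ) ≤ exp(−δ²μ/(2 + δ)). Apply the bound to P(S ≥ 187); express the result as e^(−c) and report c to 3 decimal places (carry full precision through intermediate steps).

16.860

Write 187 = (1 + δ)μ, so δ = 187/115.575 − 1 = 0.617997…
Then the exponent is δ²μ/(2 + δ) = (187 − μ)² / (μ·(2 + δ)) = 16.860384.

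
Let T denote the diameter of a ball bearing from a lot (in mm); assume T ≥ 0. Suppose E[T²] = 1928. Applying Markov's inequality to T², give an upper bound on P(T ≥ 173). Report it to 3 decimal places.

0.064

Since T ≥ 0, the event {T ≥ 173} is the same as {T² ≥ 29929}.
Markov's inequality applied to T² gives P(T² ≥ 29929) ≤ E[T²]/29929 = 1928/29929 = 0.0644.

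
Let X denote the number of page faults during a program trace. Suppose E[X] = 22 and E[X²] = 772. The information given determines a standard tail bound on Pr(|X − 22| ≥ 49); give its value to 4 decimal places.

0.1200

The first two moments determine the variance, so Chebyshev's inequality is the sharpest standard bound available.
Var(X) = E[X²] − (E[X])² = 772 − 484 = 288.
Chebyshev's inequality: Pr(|X − μ| ≥ t) ≤ Var(X)/t² = 288/2401 = 0.1200.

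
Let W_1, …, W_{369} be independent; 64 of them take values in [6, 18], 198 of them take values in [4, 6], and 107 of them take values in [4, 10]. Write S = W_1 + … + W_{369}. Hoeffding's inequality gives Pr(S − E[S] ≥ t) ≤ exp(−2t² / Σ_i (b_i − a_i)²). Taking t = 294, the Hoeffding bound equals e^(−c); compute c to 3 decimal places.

12.473

Σ(b_i − a_i)² = 64·12² + 198·2² + 107·6² = 13860.
c = 2t² / 13860 = 2·294² / 13860 = 12.4727.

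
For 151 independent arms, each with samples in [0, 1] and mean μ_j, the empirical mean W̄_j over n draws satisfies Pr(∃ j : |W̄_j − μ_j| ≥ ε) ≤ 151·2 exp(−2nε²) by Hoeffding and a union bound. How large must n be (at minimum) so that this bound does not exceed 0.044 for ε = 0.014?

22536

Need 2·151·exp(−2nε²) ≤ 0.044, i.e. exp(−2nε²) ≤ 0.044/302.
So 2nε² ≥ ln(302/0.044) = 8.833993.
Hence n ≥ 8.833993/(2·0.014²) = 22535.696.
The smallest integer n is 22536.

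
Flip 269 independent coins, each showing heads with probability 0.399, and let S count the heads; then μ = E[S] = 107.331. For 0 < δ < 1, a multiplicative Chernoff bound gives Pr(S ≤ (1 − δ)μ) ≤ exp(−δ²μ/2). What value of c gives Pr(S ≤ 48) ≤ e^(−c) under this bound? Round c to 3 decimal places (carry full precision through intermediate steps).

16.399

Write 48 = (1 − δ)μ, so δ = 1 − 48/107.331 = 0.5527853…
Then the exponent is δ²μ/2 = (μ − 48)²/(2μ) = 16.398653.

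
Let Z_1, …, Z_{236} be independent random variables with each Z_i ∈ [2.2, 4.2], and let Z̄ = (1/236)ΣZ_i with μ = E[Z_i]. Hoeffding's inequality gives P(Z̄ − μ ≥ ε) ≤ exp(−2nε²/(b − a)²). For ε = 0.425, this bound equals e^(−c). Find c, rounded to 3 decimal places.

c = 2nε²/(b − a)² = 2·236·0.425² / 2² = 21.3137.

21.314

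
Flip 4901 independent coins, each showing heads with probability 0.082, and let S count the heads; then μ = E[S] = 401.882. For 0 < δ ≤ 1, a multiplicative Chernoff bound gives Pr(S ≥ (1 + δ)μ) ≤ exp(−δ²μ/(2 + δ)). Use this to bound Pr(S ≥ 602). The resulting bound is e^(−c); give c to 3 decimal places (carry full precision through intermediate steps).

39.892

Write 602 = (1 + δ)μ, so δ = 602/401.882 − 1 = 0.4979521…
Then the exponent is δ²μ/(2 + δ) = (602 − μ)² / (μ·(2 + δ)) = 39.892352.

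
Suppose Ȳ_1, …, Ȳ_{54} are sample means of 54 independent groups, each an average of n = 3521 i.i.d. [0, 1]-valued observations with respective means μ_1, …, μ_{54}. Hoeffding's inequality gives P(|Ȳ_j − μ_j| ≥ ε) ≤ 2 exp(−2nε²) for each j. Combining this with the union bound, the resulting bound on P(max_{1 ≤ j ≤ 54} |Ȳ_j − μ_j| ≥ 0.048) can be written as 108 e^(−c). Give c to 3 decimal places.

16.225

Union bound over the 54 events: P(max_{1 ≤ j ≤ 54} |Ȳ_j − μ_j| ≥ 0.048) ≤ 54·2·exp(−2nε²) = 108 exp(−2·3521·0.048²).
So c = 2·3521·0.048² = 16.2248.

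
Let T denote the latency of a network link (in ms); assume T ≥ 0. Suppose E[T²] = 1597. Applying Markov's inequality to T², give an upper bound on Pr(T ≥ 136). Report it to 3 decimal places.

0.086

Since T ≥ 0, the event {T ≥ 136} is the same as {T² ≥ 18496}.
Markov's inequality applied to T² gives Pr(T² ≥ 18496) ≤ E[T²]/18496 = 1597/18496 = 0.0863.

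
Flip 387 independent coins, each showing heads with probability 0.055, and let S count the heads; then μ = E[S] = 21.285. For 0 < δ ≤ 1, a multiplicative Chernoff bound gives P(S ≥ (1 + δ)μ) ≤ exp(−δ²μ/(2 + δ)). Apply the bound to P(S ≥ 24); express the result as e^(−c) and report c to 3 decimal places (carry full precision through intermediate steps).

Write 24 = (1 + δ)μ, so δ = 24/21.285 − 1 = 0.1275546…
Then the exponent is δ²μ/(2 + δ) = (24 − μ)² / (μ·(2 + δ)) = 0.162774.

0.163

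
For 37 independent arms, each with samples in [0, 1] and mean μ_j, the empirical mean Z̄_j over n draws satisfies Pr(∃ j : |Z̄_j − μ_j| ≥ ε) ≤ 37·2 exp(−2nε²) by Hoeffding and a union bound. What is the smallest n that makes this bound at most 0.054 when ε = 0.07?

738

Need 2·37·exp(−2nε²) ≤ 0.054, i.e. exp(−2nε²) ≤ 0.054/74.
So 2nε² ≥ ln(74/0.054) = 7.222836.
Hence n ≥ 7.222836/(2·0.07²) = 737.024.
The smallest integer n is 738.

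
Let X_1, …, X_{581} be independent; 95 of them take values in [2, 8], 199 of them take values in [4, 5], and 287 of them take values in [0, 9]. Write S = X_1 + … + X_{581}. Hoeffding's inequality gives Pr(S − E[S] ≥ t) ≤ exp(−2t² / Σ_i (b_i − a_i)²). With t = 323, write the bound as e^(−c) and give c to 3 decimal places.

7.767

Σ(b_i − a_i)² = 95·6² + 199·1² + 287·9² = 26866.
c = 2t² / 26866 = 2·323² / 26866 = 7.7666.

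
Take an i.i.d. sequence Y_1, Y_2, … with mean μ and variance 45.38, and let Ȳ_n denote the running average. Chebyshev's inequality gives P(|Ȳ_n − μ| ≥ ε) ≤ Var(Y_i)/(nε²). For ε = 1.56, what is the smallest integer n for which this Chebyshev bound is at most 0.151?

124

Require 45.38/(n·1.56²) ≤ 0.151, i.e. n ≥ 45.38/(0.151·1.56²) = 123.492.
The smallest integer n is 124.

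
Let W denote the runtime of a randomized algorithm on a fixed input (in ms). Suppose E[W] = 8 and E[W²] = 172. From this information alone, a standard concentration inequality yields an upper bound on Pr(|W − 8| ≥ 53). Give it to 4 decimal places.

0.0384

The first two moments determine the variance, so Chebyshev's inequality is the sharpest standard bound available.
Var(W) = E[W²] − (E[W])² = 172 − 64 = 108.
Chebyshev's inequality: Pr(|W − μ| ≥ t) ≤ Var(W)/t² = 108/2809 = 0.0384.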